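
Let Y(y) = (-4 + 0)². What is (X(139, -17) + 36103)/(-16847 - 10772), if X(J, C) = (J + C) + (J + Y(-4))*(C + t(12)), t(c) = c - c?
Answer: -33590/27619 ≈ -1.2162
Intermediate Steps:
t(c) = 0
Y(y) = 16 (Y(y) = (-4)² = 16)
X(J, C) = C + J + C*(16 + J) (X(J, C) = (J + C) + (J + 16)*(C + 0) = (C + J) + (16 + J)*C = (C + J) + C*(16 + J) = C + J + C*(16 + J))
(X(139, -17) + 36103)/(-16847 - 10772) = ((139 + 17*(-17) - 17*139) + 36103)/(-16847 - 10772) = ((139 - 289 - 2363) + 36103)/(-27619) = (-2513 + 36103)*(-1/27619) = 33590*(-1/27619) = -33590/27619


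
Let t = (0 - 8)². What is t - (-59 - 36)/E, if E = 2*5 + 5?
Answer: 211/3 ≈ 70.333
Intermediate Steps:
E = 15 (E = 10 + 5 = 15)
t = 64 (t = (-8)² = 64)
t - (-59 - 36)/E = 64 - (-59 - 36)/15 = 64 - (-95)/15 = 64 - 1*(-19/3) = 64 + 19/3 = 211/3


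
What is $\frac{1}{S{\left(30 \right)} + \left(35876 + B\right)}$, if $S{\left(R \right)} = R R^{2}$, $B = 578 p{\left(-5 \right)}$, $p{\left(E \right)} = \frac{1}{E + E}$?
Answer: $\frac{5}{314091} \approx 1.5919 \cdot 10^{-5}$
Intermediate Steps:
$p{\left(E \right)} = \frac{1}{2 E}$
$B = - \frac{289}{5}$ ($B = 578 \frac{1}{2 \left(-5\right)} = 578 \cdot \frac{1}{2} \left(- \frac{1}{5}\right) = 578 \left(- \frac{1}{10}\right) = - \frac{289}{5} \approx -57.8$)
$S{\left(R \right)} = R^{3}$
$\frac{1}{S{\left(30 \right)} + \left(35876 + B\right)} = \frac{1}{30^{3} + \left(35876 - \frac{289}{5}\right)} = \frac{1}{27000 + \frac{179091}{5}} = \frac{1}{\frac{314091}{5}} = \frac{5}{314091}$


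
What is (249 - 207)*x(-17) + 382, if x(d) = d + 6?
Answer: -80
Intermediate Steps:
x(d) = 6 + d
(249 - 207)*x(-17) + 382 = (249 - 207)*(6 - 17) + 382 = 42*(-11) + 382 = -462 + 382 = -80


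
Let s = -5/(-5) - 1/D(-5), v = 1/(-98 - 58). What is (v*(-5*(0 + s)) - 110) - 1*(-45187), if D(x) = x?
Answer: 1172003/26 ≈ 45077.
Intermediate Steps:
v = -1/156 (v = 1/(-156) = -1/156 ≈ -0.0064103)
s = 6/5 (s = -5/(-5) - 1/(-5) = -5*(-⅕) - 1*(-⅕) = 1 + ⅕ = 6/5 ≈ 1.2000)
(v*(-5*(0 + s)) - 110) - 1*(-45187) = (-(-5)*(0 + 6/5)/156 - 110) - 1*(-45187) = (-(-5)*6/(156*5) - 110) + 45187 = (-1/156*(-6) - 110) + 45187 = (1/26 - 110) + 45187 = -2859/26 + 45187 = 1172003/26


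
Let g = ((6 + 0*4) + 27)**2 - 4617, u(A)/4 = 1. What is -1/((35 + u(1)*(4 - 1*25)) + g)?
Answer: 1/3577 ≈ 0.00027956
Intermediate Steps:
u(A) = 4 (u(A) = 4*1 = 4)
g = -3528 (g = ((6 + 0) + 27)**2 - 4617 = (6 + 27)**2 - 4617 = 33**2 - 4617 = 1089 - 4617 = -3528)
-1/((35 + u(1)*(4 - 1*25)) + g) = -1/((35 + 4*(4 - 1*25)) - 3528) = -1/((35 + 4*(4 - 25)) - 3528) = -1/((35 + 4*(-21)) - 3528) = -1/((35 - 84) - 3528) = -1/(-49 - 3528) = -1/(-3577) = -1*(-1/3577) = 1/3577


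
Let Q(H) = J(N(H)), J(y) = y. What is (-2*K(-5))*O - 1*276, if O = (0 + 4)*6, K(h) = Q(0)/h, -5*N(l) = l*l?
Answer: -276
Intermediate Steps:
N(l) = -l²/5 (N(l) = -l*l/5 = -l²/5)
Q(H) = -H²/5
K(h) = 0 (K(h) = (-⅕*0²)/h = (-⅕*0)/h = 0/h = 0)
O = 24 (O = 4*6 = 24)
(-2*K(-5))*O - 1*276 = -2*0*24 - 1*276 = 0*24 - 276 = 0 - 276 = -276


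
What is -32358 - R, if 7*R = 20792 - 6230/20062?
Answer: -354377589/10031 ≈ -35328.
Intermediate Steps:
R = 29794491/10031 (R = (20792 - 6230/20062)/7 = (20792 - 6230*1/20062)/7 = (20792 - 445/1433)/7 = (1/7)*(29794491/1433) = 29794491/10031 ≈ 2970.2)
-32358 - R = -32358 - 1*29794491/10031 = -32358 - 29794491/10031 = -354377589/10031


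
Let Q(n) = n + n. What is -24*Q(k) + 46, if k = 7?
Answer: -290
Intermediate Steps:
Q(n) = 2*n
-24*Q(k) + 46 = -48*7 + 46 = -24*14 + 46 = -336 + 46 = -290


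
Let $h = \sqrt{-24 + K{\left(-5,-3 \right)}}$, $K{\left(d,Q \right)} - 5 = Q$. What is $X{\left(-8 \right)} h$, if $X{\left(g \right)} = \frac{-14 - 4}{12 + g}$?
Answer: $- \frac{9 i \sqrt{22}}{2} \approx - 21.107 i$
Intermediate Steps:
$K{\left(d,Q \right)} = 5 + Q$
$h = i \sqrt{22}$ ($h = \sqrt{-24 + \left(5 - 3\right)} = \sqrt{-24 + 2} = \sqrt{-22} = i \sqrt{22} \approx 4.6904 i$)
$X{\left(g \right)} = - \frac{18}{12 + g}$
$X{\left(-8 \right)} h = - \frac{18}{12 - 8} i \sqrt{22} = - \frac{18}{4} i \sqrt{22} = \left(-18\right) \frac{1}{4} i \sqrt{22} = - \frac{9 i \sqrt{22}}{2}$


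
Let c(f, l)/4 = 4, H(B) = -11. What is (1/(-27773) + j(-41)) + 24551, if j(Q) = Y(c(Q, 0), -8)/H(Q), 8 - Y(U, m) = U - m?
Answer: 7500848510/305503 ≈ 24552.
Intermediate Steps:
c(f, l) = 16 (c(f, l) = 4*4 = 16)
Y(U, m) = 8 + m - U (Y(U, m) = 8 - (U - m) = 8 + (m - U) = 8 + m - U)
j(Q) = 16/11 (j(Q) = (8 - 8 - 1*16)/(-11) = (8 - 8 - 16)*(-1/11) = -16*(-1/11) = 16/11)
(1/(-27773) + j(-41)) + 24551 = (1/(-27773) + 16/11) + 24551 = (-1/27773 + 16/11) + 24551 = 444357/305503 + 24551 = 7500848510/305503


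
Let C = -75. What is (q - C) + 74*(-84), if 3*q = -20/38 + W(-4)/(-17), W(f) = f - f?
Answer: -350047/57 ≈ -6141.2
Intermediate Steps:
W(f) = 0
q = -10/57 (q = (-20/38 + 0/(-17))/3 = (-20*1/38 + 0*(-1/17))/3 = (-10/19 + 0)/3 = (⅓)*(-10/19) = -10/57 ≈ -0.17544)
(q - C) + 74*(-84) = (-10/57 - 1*(-75)) + 74*(-84) = (-10/57 + 75) - 6216 = 4265/57 - 6216 = -350047/57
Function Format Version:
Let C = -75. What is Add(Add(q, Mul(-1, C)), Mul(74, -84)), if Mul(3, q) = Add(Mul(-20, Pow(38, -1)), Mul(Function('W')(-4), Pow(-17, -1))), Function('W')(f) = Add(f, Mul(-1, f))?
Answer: Rational(-350047, 57) ≈ -6141.2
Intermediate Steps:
Function('W')(f) = 0
q = Rational(-10, 57) (q = Mul(Rational(1, 3), Add(Mul(-20, Pow(38, -1)), Mul(0, Pow(-17, -1)))) = Mul(Rational(1, 3), Add(Mul(-20, Rational(1, 38)), Mul(0, Rational(-1, 17)))) = Mul(Rational(1, 3), Add(Rational(-10, 19), 0)) = Mul(Rational(1, 3), Rational(-10, 19)) = Rational(-10, 57) ≈ -0.17544)
Add(Add(q, Mul(-1, C)), Mul(74, -84)) = Add(Add(Rational(-10, 57), Mul(-1, -75)), Mul(74, -84)) = Add(Add(Rational(-10, 57), 75), -6216) = Add(Rational(4265, 57), -6216) = Rational(-350047, 57)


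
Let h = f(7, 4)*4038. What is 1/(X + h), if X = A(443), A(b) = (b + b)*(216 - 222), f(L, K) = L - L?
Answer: -1/5316 ≈ -0.00018811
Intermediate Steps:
f(L, K) = 0
A(b) = -12*b (A(b) = (2*b)*(-6) = -12*b)
h = 0 (h = 0*4038 = 0)
X = -5316 (X = -12*443 = -5316)
1/(X + h) = 1/(-5316 + 0) = 1/(-5316) = -1/5316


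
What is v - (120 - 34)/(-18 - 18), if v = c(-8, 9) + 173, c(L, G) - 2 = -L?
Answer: 3337/18 ≈ 185.39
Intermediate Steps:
c(L, G) = 2 - L
v = 183 (v = (2 - 1*(-8)) + 173 = (2 + 8) + 173 = 10 + 173 = 183)
v - (120 - 34)/(-18 - 18) = 183 - (120 - 34)/(-18 - 18) = 183 - 86/(-36) = 183 - 86*(-1)/36 = 183 - 1*(-43/18) = 183 + 43/18 = 3337/18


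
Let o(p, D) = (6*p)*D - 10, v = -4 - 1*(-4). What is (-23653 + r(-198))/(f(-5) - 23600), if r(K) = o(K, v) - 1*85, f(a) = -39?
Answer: 23748/23639 ≈ 1.0046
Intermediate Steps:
v = 0 (v = -4 + 4 = 0)
o(p, D) = -10 + 6*D*p (o(p, D) = 6*D*p - 10 = -10 + 6*D*p)
r(K) = -95 (r(K) = (-10 + 6*0*K) - 1*85 = (-10 + 0) - 85 = -10 - 85 = -95)
(-23653 + r(-198))/(f(-5) - 23600) = (-23653 - 95)/(-39 - 23600) = -23748/(-23639) = -23748*(-1/23639) = 23748/23639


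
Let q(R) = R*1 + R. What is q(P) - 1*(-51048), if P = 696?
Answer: 52440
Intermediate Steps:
q(R) = 2*R (q(R) = R + R = 2*R)
q(P) - 1*(-51048) = 2*696 - 1*(-51048) = 1392 + 51048 = 52440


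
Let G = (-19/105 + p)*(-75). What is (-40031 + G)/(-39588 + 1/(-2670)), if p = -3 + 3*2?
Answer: 752130990/739899727 ≈ 1.0165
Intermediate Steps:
p = 3 (p = -3 + 6 = 3)
G = -1480/7 (G = (-19/105 + 3)*(-75) = (296/105)*(-75) = -1480/7 ≈ -211.43)
(-40031 + G)/(-39588 + 1/(-2670)) = (-40031 - 1480/7)/(-39588 + 1/(-2670)) = -281697/(7*(-39588 - 1/2670)) = -281697/(7*(-105699961/2670)) = -281697/7*(-2670/105699961) = 752130990/739899727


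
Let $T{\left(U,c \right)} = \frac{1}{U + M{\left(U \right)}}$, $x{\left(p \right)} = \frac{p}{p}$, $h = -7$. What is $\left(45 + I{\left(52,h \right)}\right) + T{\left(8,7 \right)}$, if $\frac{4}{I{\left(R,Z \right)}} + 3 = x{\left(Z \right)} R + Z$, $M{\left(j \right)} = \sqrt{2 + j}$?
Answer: $\frac{8551}{189} - \frac{\sqrt{10}}{54} \approx 45.185$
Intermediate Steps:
$x{\left(p \right)} = 1$
$T{\left(U,c \right)} = \frac{1}{U + \sqrt{2 + U}}$
$I{\left(R,Z \right)} = \frac{4}{-3 + R + Z}$ ($I{\left(R,Z \right)} = \frac{4}{-3 + \left(1 R + Z\right)} = \frac{4}{-3 + \left(R + Z\right)} = \frac{4}{-3 + R + Z}$)
$\left(45 + I{\left(52,h \right)}\right) + T{\left(8,7 \right)} = \left(45 + \frac{4}{-3 + 52 - 7}\right) + \frac{1}{8 + \sqrt{2 + 8}} = \left(45 + \frac{4}{42}\right) + \frac{1}{8 + \sqrt{10}} = \left(45 + 4 \cdot \frac{1}{42}\right) + \frac{1}{8 + \sqrt{10}} = \left(45 + \frac{2}{21}\right) + \frac{1}{8 + \sqrt{10}} = \frac{947}{21} + \frac{1}{8 + \sqrt{10}}$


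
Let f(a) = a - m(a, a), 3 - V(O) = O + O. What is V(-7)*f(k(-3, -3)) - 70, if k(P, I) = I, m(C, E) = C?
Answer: -70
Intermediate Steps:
V(O) = 3 - 2*O (V(O) = 3 - (O + O) = 3 - 2*O)
f(a) = 0 (f(a) = a - a = 0)
V(-7)*f(k(-3, -3)) - 70 = (3 - 2*(-7))*0 - 70 = (3 + 14)*0 - 70 = 17*0 - 70 = 0 - 70 = -70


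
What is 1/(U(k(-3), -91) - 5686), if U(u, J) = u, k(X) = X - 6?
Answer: -1/5695 ≈ -0.00017559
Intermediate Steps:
k(X) = -6 + X
1/(U(k(-3), -91) - 5686) = 1/((-6 - 3) - 5686) = 1/(-9 - 5686) = 1/(-5695) = -1/5695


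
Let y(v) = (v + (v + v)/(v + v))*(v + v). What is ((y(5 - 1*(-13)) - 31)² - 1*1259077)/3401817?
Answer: -277556/1133939 ≈ -0.24477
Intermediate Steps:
y(v) = 2*v*(1 + v) (y(v) = (v + (2*v)/((2*v)))*(2*v) = (v + (2*v)*(1/(2*v)))*(2*v) = (v + 1)*(2*v) = (1 + v)*(2*v) = 2*v*(1 + v))
((y(5 - 1*(-13)) - 31)² - 1*1259077)/3401817 = ((2*(5 - 1*(-13))*(1 + (5 - 1*(-13))) - 31)² - 1*1259077)/3401817 = ((2*(5 + 13)*(1 + (5 + 13)) - 31)² - 1259077)*(1/3401817) = ((2*18*(1 + 18) - 31)² - 1259077)*(1/3401817) = ((2*18*19 - 31)² - 1259077)*(1/3401817) = ((684 - 31)² - 1259077)*(1/3401817) = (653² - 1259077)*(1/3401817) = (426409 - 1259077)*(1/3401817) = -832668*1/3401817 = -277556/1133939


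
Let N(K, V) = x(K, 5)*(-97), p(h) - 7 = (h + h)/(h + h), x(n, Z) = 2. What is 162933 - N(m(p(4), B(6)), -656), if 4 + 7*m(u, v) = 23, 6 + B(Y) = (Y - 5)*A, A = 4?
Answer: 163127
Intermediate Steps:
B(Y) = -26 + 4*Y (B(Y) = -6 + (Y - 5)*4 = -6 + (-5 + Y)*4 = -6 + (-20 + 4*Y) = -26 + 4*Y)
p(h) = 8 (p(h) = 7 + (h + h)/(h + h) = 7 + (2*h)/((2*h)) = 7 + (2*h)*(1/(2*h)) = 7 + 1 = 8)
m(u, v) = 19/7 (m(u, v) = -4/7 + (1/7)*23 = -4/7 + 23/7 = 19/7)
N(K, V) = -194 (N(K, V) = 2*(-97) = -194)
162933 - N(m(p(4), B(6)), -656) = 162933 - 1*(-194) = 162933 + 194 = 163127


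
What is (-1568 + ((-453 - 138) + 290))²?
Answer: 3493161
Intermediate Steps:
(-1568 + ((-453 - 138) + 290))² = (-1568 + (-591 + 290))² = (-1568 - 301)² = (-1869)² = 3493161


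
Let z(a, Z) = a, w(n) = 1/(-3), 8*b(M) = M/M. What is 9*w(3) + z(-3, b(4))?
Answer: -6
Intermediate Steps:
b(M) = ⅛ (b(M) = (M/M)/8 = (⅛)*1 = ⅛)
w(n) = -⅓
9*w(3) + z(-3, b(4)) = 9*(-⅓) - 3 = -3 - 3 = -6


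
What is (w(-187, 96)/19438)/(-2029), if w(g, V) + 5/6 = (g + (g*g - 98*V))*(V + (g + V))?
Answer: -761215/236638212 ≈ -0.0032168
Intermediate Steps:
w(g, V) = -⅚ + (g + 2*V)*(g + g² - 98*V) (w(g, V) = -⅚ + (g + (g*g - 98*V))*(V + (g + V)) = -⅚ + (g + (g² - 98*V))*(V + (V + g)) = -⅚ + (g + g² - 98*V)*(g + 2*V) = -⅚ + (g + 2*V)*(g + g² - 98*V))
(w(-187, 96)/19438)/(-2029) = ((-⅚ + (-187)² + (-187)³ - 196*96² - 96*96*(-187) + 2*96*(-187)²)/19438)/(-2029) = ((-⅚ + 34969 - 6539203 - 196*9216 + 1723392 + 2*96*34969)*(1/19438))*(-1/2029) = ((-⅚ + 34969 - 6539203 - 1806336 + 1723392 + 6714048)*(1/19438))*(-1/2029) = ((761215/6)*(1/19438))*(-1/2029) = (761215/116628)*(-1/2029) = -761215/236638212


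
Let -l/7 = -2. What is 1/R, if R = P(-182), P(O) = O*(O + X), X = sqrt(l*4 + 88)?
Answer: 1/30940 ≈ 3.2321e-5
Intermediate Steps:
l = 14 (l = -7*(-2) = 14)
X = 12 (X = sqrt(14*4 + 88) = sqrt(56 + 88) = sqrt(144) = 12)
P(O) = O*(12 + O) (P(O) = O*(O + 12) = O*(12 + O))
R = 30940 (R = -182*(12 - 182) = -182*(-170) = 30940)
1/R = 1/30940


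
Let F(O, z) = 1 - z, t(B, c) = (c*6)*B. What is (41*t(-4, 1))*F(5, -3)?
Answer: -3936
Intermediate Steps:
t(B, c) = 6*B*c (t(B, c) = (6*c)*B = 6*B*c)
(41*t(-4, 1))*F(5, -3) = (41*(6*(-4)*1))*(1 - 1*(-3)) = (41*(-24))*(1 + 3) = -984*4 = -3936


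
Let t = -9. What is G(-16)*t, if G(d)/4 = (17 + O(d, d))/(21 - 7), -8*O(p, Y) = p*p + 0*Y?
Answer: 270/7 ≈ 38.571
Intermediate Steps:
O(p, Y) = -p²/8 (O(p, Y) = -(p*p + 0*Y)/8 = -(p² + 0)/8 = -p²/8)
G(d) = 34/7 - d²/28 (G(d) = 4*((17 - d²/8)/(21 - 7)) = 4*((17 - d²/8)/14) = 4*((17 - d²/8)*(1/14)) = 4*(17/14 - d²/112) = 34/7 - d²/28)
G(-16)*t = (34/7 - 1/28*(-16)²)*(-9) = (34/7 - 1/28*256)*(-9) = (34/7 - 64/7)*(-9) = -30/7*(-9) = 270/7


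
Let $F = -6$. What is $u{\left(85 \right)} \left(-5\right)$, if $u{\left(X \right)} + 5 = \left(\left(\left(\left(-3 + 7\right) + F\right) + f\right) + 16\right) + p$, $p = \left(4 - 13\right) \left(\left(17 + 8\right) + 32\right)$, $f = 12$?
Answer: $2460$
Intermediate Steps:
$p = -513$ ($p = - 9 \left(25 + 32\right) = \left(-9\right) 57 = -513$)
$u{\left(X \right)} = -492$ ($u{\left(X \right)} = -5 + \left(\left(\left(\left(\left(-3 + 7\right) - 6\right) + 12\right) + 16\right) - 513\right) = -5 + \left(\left(\left(\left(4 - 6\right) + 12\right) + 16\right) - 513\right) = -5 + \left(\left(\left(-2 + 12\right) + 16\right) - 513\right) = -5 + \left(\left(10 + 16\right) - 513\right) = -5 + \left(26 - 513\right) = -5 - 487 = -492$)
$u{\left(85 \right)} \left(-5\right) = \left(-492\right) \left(-5\right) = 2460$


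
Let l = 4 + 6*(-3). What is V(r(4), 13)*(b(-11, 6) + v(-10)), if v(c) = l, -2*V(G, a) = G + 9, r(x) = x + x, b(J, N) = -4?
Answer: 153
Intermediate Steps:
r(x) = 2*x
V(G, a) = -9/2 - G/2 (V(G, a) = -(G + 9)/2 = -(9 + G)/2 = -9/2 - G/2)
l = -14 (l = 4 - 18 = -14)
v(c) = -14
V(r(4), 13)*(b(-11, 6) + v(-10)) = (-9/2 - 4)*(-4 - 14) = (-9/2 - ½*8)*(-18) = (-9/2 - 4)*(-18) = -17/2*(-18) = 153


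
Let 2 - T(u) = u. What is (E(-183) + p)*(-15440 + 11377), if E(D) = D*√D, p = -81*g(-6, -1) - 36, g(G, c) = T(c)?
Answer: 1133577 + 743529*I*√183 ≈ 1.1336e+6 + 1.0058e+7*I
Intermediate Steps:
T(u) = 2 - u
g(G, c) = 2 - c
p = -279 (p = -81*(2 - 1*(-1)) - 36 = -81*(2 + 1) - 36 = -81*3 - 36 = -243 - 36 = -279)
E(D) = D^(3/2)
(E(-183) + p)*(-15440 + 11377) = ((-183)^(3/2) - 279)*(-15440 + 11377) = (-183*I*√183 - 279)*(-4063) = (-279 - 183*I*√183)*(-4063) = 1133577 + 743529*I*√183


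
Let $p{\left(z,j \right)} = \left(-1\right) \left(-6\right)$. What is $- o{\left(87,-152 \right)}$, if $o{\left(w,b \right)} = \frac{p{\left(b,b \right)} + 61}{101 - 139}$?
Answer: $\frac{67}{38} \approx 1.7632$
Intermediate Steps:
$p{\left(z,j \right)} = 6$
$o{\left(w,b \right)} = - \frac{67}{38}$ ($o{\left(w,b \right)} = \frac{6 + 61}{101 - 139} = \frac{67}{-38} = 67 \left(- \frac{1}{38}\right) = - \frac{67}{38}$)
$- o{\left(87,-152 \right)} = \left(-1\right) \left(- \frac{67}{38}\right) = \frac{67}{38}$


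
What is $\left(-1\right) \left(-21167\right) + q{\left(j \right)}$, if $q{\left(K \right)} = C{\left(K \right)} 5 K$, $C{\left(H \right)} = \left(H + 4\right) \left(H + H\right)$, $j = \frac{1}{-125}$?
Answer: $\frac{8268360373}{390625} \approx 21167.0$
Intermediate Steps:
$j = - \frac{1}{125} \approx -0.008$
$C{\left(H \right)} = 2 H \left(4 + H\right)$ ($C{\left(H \right)} = \left(4 + H\right) 2 H = 2 H \left(4 + H\right)$)
$q{\left(K \right)} = 10 K^{2} \left(4 + K\right)$ ($q{\left(K \right)} = 2 K \left(4 + K\right) 5 K = 10 K \left(4 + K\right) K = 10 K^{2} \left(4 + K\right)$)
$\left(-1\right) \left(-21167\right) + q{\left(j \right)} = \left(-1\right) \left(-21167\right) + 10 \left(- \frac{1}{125}\right)^{2} \left(4 - \frac{1}{125}\right) = 21167 + 10 \cdot \frac{1}{15625} \cdot \frac{499}{125} = 21167 + \frac{998}{390625} = \frac{8268360373}{390625}$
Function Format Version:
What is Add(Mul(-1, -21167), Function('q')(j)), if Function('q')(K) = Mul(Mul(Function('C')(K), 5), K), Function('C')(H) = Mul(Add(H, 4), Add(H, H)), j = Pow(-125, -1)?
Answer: Rational(8268360373, 390625) ≈ 21167.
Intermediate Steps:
j = Rational(-1, 125) ≈ -0.0080000
Function('C')(H) = Mul(2, H, Add(4, H)) (Function('C')(H) = Mul(Add(4, H), Mul(2, H)) = Mul(2, H, Add(4, H)))
Function('q')(K) = Mul(10, Pow(K, 2), Add(4, K)) (Function('q')(K) = Mul(Mul(Mul(2, K, Add(4, K)), 5), K) = Mul(Mul(10, K, Add(4, K)), K) = Mul(10, Pow(K, 2), Add(4, K)))
Add(Mul(-1, -21167), Function('q')(j)) = Add(Mul(-1, -21167), Mul(10, Pow(Rational(-1, 125), 2), Add(4, Rational(-1, 125)))) = Add(21167, Mul(10, Rational(1, 15625), Rational(499, 125))) = Add(21167, Rational(998, 390625)) = Rational(8268360373, 390625)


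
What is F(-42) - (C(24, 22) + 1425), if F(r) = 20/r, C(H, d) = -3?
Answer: -29872/21 ≈ -1422.5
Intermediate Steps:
F(-42) - (C(24, 22) + 1425) = 20/(-42) - (-3 + 1425) = 20*(-1/42) - 1*1422 = -10/21 - 1422 = -29872/21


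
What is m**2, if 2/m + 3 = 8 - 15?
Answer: 1/25 ≈ 0.040000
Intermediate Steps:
m = -1/5 (m = 2/(-3 + (8 - 15)) = 2/(-3 - 7) = 2/(-10) = 2*(-1/10) = -1/5 ≈ -0.20000)
m**2 = (-1/5)**2 = 1/25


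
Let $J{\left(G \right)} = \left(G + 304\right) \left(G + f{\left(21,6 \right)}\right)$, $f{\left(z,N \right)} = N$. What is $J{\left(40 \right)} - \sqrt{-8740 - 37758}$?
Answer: $15824 - i \sqrt{46498} \approx 15824.0 - 215.63 i$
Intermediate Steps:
$J{\left(G \right)} = \left(6 + G\right) \left(304 + G\right)$ ($J{\left(G \right)} = \left(G + 304\right) \left(G + 6\right) = \left(304 + G\right) \left(6 + G\right) = \left(6 + G\right) \left(304 + G\right)$)
$J{\left(40 \right)} - \sqrt{-8740 - 37758} = \left(1824 + 40^{2} + 310 \cdot 40\right) - \sqrt{-8740 - 37758} = \left(1824 + 1600 + 12400\right) - \sqrt{-8740 - 37758} = 15824 - \sqrt{-46498} = 15824 - i \sqrt{46498}$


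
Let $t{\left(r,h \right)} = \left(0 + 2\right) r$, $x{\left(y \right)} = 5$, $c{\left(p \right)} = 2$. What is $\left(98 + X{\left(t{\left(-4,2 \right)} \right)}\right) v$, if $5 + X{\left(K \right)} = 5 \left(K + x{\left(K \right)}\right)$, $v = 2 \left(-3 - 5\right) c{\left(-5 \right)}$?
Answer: $-2496$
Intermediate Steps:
$v = -32$ ($v = 2 \left(-3 - 5\right) 2 = 2 \left(-8\right) 2 = \left(-16\right) 2 = -32$)
$t{\left(r,h \right)} = 2 r$
$X{\left(K \right)} = 20 + 5 K$ ($X{\left(K \right)} = -5 + 5 \left(K + 5\right) = -5 + 5 \left(5 + K\right) = -5 + \left(25 + 5 K\right) = 20 + 5 K$)
$\left(98 + X{\left(t{\left(-4,2 \right)} \right)}\right) v = \left(98 + \left(20 + 5 \cdot 2 \left(-4\right)\right)\right) \left(-32\right) = \left(98 + \left(20 + 5 \left(-8\right)\right)\right) \left(-32\right) = \left(98 + \left(20 - 40\right)\right) \left(-32\right) = \left(98 - 20\right) \left(-32\right) = 78 \left(-32\right) = -2496$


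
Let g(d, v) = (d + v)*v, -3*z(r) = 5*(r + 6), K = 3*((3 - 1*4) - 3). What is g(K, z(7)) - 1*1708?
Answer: -8807/9 ≈ -978.56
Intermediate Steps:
K = -12 (K = 3*((3 - 4) - 3) = 3*(-1 - 3) = 3*(-4) = -12)
z(r) = -10 - 5*r/3 (z(r) = -5*(r + 6)/3 = -5*(6 + r)/3 = -(30 + 5*r)/3 = -10 - 5*r/3)
g(d, v) = v*(d + v)
g(K, z(7)) - 1*1708 = (-10 - 5/3*7)*(-12 + (-10 - 5/3*7)) - 1*1708 = (-10 - 35/3)*(-12 + (-10 - 35/3)) - 1708 = -65*(-12 - 65/3)/3 - 1708 = -65/3*(-101/3) - 1708 = 6565/9 - 1708 = -8807/9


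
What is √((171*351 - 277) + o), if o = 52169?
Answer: √111913 ≈ 334.53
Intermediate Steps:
√((171*351 - 277) + o) = √((171*351 - 277) + 52169) = √((60021 - 277) + 52169) = √(59744 + 52169) = √111913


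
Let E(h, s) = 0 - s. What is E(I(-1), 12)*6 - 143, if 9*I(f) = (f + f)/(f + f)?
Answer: -215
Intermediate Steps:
I(f) = 1/9 (I(f) = ((f + f)/(f + f))/9 = ((2*f)/((2*f)))/9 = ((2*f)*(1/(2*f)))/9 = (1/9)*1 = 1/9)
E(h, s) = -s
E(I(-1), 12)*6 - 143 = -1*12*6 - 143 = -12*6 - 143 = -72 - 143 = -215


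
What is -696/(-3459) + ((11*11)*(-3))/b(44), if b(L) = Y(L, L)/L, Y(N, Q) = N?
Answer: -418307/1153 ≈ -362.80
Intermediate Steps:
b(L) = 1 (b(L) = L/L = 1)
-696/(-3459) + ((11*11)*(-3))/b(44) = -696/(-3459) + ((11*11)*(-3))/1 = -696*(-1/3459) + (121*(-3))*1 = 232/1153 - 363*1 = 232/1153 - 363 = -418307/1153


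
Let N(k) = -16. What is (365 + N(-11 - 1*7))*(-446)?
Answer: -155654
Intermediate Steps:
(365 + N(-11 - 1*7))*(-446) = (365 - 16)*(-446) = 349*(-446) = -155654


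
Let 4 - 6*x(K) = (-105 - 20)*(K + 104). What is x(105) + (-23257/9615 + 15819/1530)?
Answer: 142622782/32691 ≈ 4362.8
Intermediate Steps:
x(K) = 6502/3 + 125*K/6 (x(K) = ⅔ - (-105 - 20)*(K + 104)/6 = ⅔ - (-125)*(104 + K)/6 = ⅔ - (-13000 - 125*K)/6 = ⅔ + (6500/3 + 125*K/6) = 6502/3 + 125*K/6)
x(105) + (-23257/9615 + 15819/1530) = (6502/3 + (125/6)*105) + (-23257/9615 + 15819/1530) = (6502/3 + 4375/2) + (-23257*1/9615 + 15819*(1/1530)) = 26129/6 + (-23257/9615 + 5273/510) = 26129/6 + 172617/21794 = 142622782/32691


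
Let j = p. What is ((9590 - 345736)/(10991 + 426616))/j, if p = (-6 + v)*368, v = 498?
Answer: -168073/39615686496 ≈ -4.2426e-6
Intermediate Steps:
p = 181056 (p = (-6 + 498)*368 = 492*368 = 181056)
j = 181056
((9590 - 345736)/(10991 + 426616))/j = ((9590 - 345736)/(10991 + 426616))/181056 = -336146/437607*(1/181056) = -336146*1/437607*(1/181056) = -336146/437607*1/181056 = -168073/39615686496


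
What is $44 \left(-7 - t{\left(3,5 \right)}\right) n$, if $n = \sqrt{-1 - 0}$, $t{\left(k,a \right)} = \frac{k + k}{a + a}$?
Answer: $- \frac{1672 i}{5} \approx - 334.4 i$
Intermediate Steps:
$t{\left(k,a \right)} = \frac{k}{a}$ ($t{\left(k,a \right)} = \frac{2 k}{2 a} = 2 k \frac{1}{2 a} = \frac{k}{a}$)
$n = i$ ($n = \sqrt{-1 + 0} = \sqrt{-1} = i \approx 1.0 i$)
$44 \left(-7 - t{\left(3,5 \right)}\right) n = 44 \left(-7 - \frac{3}{5}\right) i = 44 \left(- \frac{38}{5}\right) i = - \frac{1672 i}{5}$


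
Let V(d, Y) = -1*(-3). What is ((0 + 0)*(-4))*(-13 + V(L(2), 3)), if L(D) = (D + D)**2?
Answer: 0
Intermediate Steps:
L(D) = 4*D**2 (L(D) = (2*D)**2 = 4*D**2)
V(d, Y) = 3
((0 + 0)*(-4))*(-13 + V(L(2), 3)) = ((0 + 0)*(-4))*(-13 + 3) = (0*(-4))*(-10) = 0*(-10) = 0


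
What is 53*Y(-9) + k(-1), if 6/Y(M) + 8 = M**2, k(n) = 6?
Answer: 756/73 ≈ 10.356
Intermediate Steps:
Y(M) = 6/(-8 + M**2)
53*Y(-9) + k(-1) = 53*(6/(-8 + (-9)**2)) + 6 = 53*(6/(-8 + 81)) + 6 = 53*(6/73) + 6 = 318/73 + 6 = 756/73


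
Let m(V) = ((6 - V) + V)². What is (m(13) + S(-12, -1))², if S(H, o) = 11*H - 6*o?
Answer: 8100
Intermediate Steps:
m(V) = 36 (m(V) = 6² = 36)
S(H, o) = -6*o + 11*H
(m(13) + S(-12, -1))² = (36 + (-6*(-1) + 11*(-12)))² = (36 + (6 - 132))² = (36 - 126)² = (-90)² = 8100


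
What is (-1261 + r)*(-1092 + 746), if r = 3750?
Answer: -861194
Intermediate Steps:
(-1261 + r)*(-1092 + 746) = (-1261 + 3750)*(-1092 + 746) = 2489*(-346) = -861194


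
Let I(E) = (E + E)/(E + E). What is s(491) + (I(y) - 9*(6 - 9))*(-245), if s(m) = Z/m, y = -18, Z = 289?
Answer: -3367971/491 ≈ -6859.4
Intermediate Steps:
s(m) = 289/m
I(E) = 1 (I(E) = (2*E)/((2*E)) = (2*E)*(1/(2*E)) = 1)
s(491) + (I(y) - 9*(6 - 9))*(-245) = 289/491 + (1 - 9*(6 - 9))*(-245) = 289*(1/491) + (1 - 9*(-3))*(-245) = 289/491 + (1 + 27)*(-245) = 289/491 + 28*(-245) = 289/491 - 6860 = -3367971/491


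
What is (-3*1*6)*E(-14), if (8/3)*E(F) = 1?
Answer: -27/4 ≈ -6.7500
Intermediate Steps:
E(F) = 3/8 (E(F) = (3/8)*1 = 3/8)
(-3*1*6)*E(-14) = (-3*1*6)*(3/8) = -3*6*(3/8) = -18*3/8 = -27/4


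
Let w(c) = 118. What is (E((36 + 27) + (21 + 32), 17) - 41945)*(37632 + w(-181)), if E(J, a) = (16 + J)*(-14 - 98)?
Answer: -2141519750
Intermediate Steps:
E(J, a) = -1792 - 112*J (E(J, a) = (16 + J)*(-112) = -1792 - 112*J)
(E((36 + 27) + (21 + 32), 17) - 41945)*(37632 + w(-181)) = ((-1792 - 112*((36 + 27) + (21 + 32))) - 41945)*(37632 + 118) = ((-1792 - 112*(63 + 53)) - 41945)*37750 = ((-1792 - 112*116) - 41945)*37750 = ((-1792 - 12992) - 41945)*37750 = (-14784 - 41945)*37750 = -56729*37750 = -2141519750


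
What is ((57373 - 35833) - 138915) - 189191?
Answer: -306566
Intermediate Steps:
((57373 - 35833) - 138915) - 189191 = (21540 - 138915) - 189191 = -117375 - 189191 = -306566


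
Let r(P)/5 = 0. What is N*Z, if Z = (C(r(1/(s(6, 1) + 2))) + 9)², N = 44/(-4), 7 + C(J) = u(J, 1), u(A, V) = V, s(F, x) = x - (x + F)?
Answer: -99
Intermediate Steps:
s(F, x) = -F (s(F, x) = x - (F + x) = x + (-F - x) = -F)
r(P) = 0 (r(P) = 5*0 = 0)
C(J) = -6 (C(J) = -7 + 1 = -6)
N = -11 (N = 44*(-¼) = -11)
Z = 9 (Z = (-6 + 9)² = 3² = 9)
N*Z = -11*9 = -99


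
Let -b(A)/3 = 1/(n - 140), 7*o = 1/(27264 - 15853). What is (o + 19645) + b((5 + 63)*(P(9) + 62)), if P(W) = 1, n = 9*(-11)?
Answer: 375035135805/19090603 ≈ 19645.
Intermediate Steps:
n = -99
o = 1/79877 (o = 1/(7*(27264 - 15853)) = (⅐)/11411 = (⅐)*(1/11411) = 1/79877 ≈ 1.2519e-5)
b(A) = 3/239 (b(A) = -3/(-99 - 140) = -3/(-239) = -3*(-1/239) = 3/239)
(o + 19645) + b((5 + 63)*(P(9) + 62)) = (1/79877 + 19645) + 3/239 = 1569183666/79877 + 3/239 = 375035135805/19090603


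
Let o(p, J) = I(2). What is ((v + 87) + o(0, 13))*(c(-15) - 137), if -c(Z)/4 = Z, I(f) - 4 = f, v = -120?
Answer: 2079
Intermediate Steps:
I(f) = 4 + f
c(Z) = -4*Z
o(p, J) = 6 (o(p, J) = 4 + 2 = 6)
((v + 87) + o(0, 13))*(c(-15) - 137) = ((-120 + 87) + 6)*(-4*(-15) - 137) = (-33 + 6)*(60 - 137) = -27*(-77) = 2079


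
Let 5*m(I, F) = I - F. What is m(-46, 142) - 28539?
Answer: -142883/5 ≈ -28577.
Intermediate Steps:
m(I, F) = -F/5 + I/5 (m(I, F) = (I - F)/5 = -F/5 + I/5)
m(-46, 142) - 28539 = (-1/5*142 + (1/5)*(-46)) - 28539 = (-142/5 - 46/5) - 28539 = -188/5 - 28539 = -142883/5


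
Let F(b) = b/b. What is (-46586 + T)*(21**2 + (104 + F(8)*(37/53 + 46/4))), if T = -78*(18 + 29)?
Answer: -1484016938/53 ≈ -2.8000e+7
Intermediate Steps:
T = -3666 (T = -78*47 = -3666)
F(b) = 1
(-46586 + T)*(21**2 + (104 + F(8)*(37/53 + 46/4))) = (-46586 - 3666)*(21**2 + (104 + 1*(37/53 + 46/4))) = -50252*(441 + (104 + 1*(37*(1/53) + 46*(1/4)))) = -50252*(441 + (104 + 1*(37/53 + 23/2))) = -50252*(441 + (104 + 1*(1293/106))) = -50252*(441 + (104 + 1293/106)) = -50252*(441 + 12317/106) = -50252*59063/106 = -1484016938/53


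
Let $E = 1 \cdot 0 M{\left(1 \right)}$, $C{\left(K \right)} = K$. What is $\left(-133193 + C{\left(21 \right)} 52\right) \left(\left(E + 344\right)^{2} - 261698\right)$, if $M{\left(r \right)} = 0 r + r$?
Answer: $18938263562$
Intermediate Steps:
$M{\left(r \right)} = r$ ($M{\left(r \right)} = 0 + r = r$)
$E = 0$ ($E = 1 \cdot 0 \cdot 1 = 0 \cdot 1 = 0$)
$\left(-133193 + C{\left(21 \right)} 52\right) \left(\left(E + 344\right)^{2} - 261698\right) = \left(-133193 + 21 \cdot 52\right) \left(\left(0 + 344\right)^{2} - 261698\right) = \left(-133193 + 1092\right) \left(344^{2} - 261698\right) = - 132101 \left(118336 - 261698\right) = \left(-132101\right) \left(-143362\right) = 18938263562$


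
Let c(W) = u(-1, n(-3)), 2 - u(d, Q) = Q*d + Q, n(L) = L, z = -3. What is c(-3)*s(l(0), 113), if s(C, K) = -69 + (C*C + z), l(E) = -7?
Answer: -46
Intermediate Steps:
s(C, K) = -72 + C**2 (s(C, K) = -69 + (C*C - 3) = -69 + (C**2 - 3) = -69 + (-3 + C**2) = -72 + C**2)
u(d, Q) = 2 - Q - Q*d (u(d, Q) = 2 - (Q*d + Q) = 2 - (Q + Q*d) = 2 + (-Q - Q*d) = 2 - Q - Q*d)
c(W) = 2 (c(W) = 2 - 1*(-3) - 1*(-3)*(-1) = 2 + 3 - 3 = 2)
c(-3)*s(l(0), 113) = 2*(-72 + (-7)**2) = 2*(-72 + 49) = 2*(-23) = -46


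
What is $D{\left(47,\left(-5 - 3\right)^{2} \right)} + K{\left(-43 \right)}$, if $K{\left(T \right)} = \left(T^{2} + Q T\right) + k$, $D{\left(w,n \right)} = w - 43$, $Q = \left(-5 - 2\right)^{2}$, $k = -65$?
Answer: $-319$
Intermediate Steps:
$Q = 49$ ($Q = \left(-7\right)^{2} = 49$)
$D{\left(w,n \right)} = -43 + w$
$K{\left(T \right)} = -65 + T^{2} + 49 T$ ($K{\left(T \right)} = \left(T^{2} + 49 T\right) - 65 = -65 + T^{2} + 49 T$)
$D{\left(47,\left(-5 - 3\right)^{2} \right)} + K{\left(-43 \right)} = \left(-43 + 47\right) + \left(-65 + \left(-43\right)^{2} + 49 \left(-43\right)\right) = 4 - 323 = -319$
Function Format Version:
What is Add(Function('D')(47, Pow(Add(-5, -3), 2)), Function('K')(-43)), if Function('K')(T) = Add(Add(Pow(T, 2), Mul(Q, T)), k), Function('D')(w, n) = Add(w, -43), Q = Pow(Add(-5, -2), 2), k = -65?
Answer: -319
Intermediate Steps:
Q = 49 (Q = Pow(-7, 2) = 49)
Function('D')(w, n) = Add(-43, w)
Function('K')(T) = Add(-65, Pow(T, 2), Mul(49, T)) (Function('K')(T) = Add(Add(Pow(T, 2), Mul(49, T)), -65) = Add(-65, Pow(T, 2), Mul(49, T)))
Add(Function('D')(47, Pow(Add(-5, -3), 2)), Function('K')(-43)) = Add(Add(-43, 47), Add(-65, Pow(-43, 2), Mul(49, -43))) = Add(4, Add(-65, 1849, -2107)) = Add(4, -323) = -319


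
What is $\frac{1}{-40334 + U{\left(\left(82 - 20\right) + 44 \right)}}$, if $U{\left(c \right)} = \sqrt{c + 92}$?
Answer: $- \frac{20167}{813415679} - \frac{3 \sqrt{22}}{1626831358} \approx -2.4802 \cdot 10^{-5}$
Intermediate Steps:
$U{\left(c \right)} = \sqrt{92 + c}$
$\frac{1}{-40334 + U{\left(\left(82 - 20\right) + 44 \right)}} = \frac{1}{-40334 + \sqrt{92 + \left(\left(82 - 20\right) + 44\right)}} = \frac{1}{-40334 + \sqrt{92 + \left(62 + 44\right)}} = \frac{1}{-40334 + \sqrt{92 + 106}} = \frac{1}{-40334 + \sqrt{198}} = \frac{1}{-40334 + 3 \sqrt{22}}$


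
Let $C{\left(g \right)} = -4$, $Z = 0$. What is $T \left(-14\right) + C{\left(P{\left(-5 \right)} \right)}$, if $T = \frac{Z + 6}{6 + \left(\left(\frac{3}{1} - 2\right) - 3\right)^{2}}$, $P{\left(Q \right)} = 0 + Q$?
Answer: $- \frac{62}{5} \approx -12.4$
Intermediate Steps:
$P{\left(Q \right)} = Q$
$T = \frac{3}{5}$ ($T = \frac{0 + 6}{6 + \left(\left(\frac{3}{1} - 2\right) - 3\right)^{2}} = \frac{6}{6 + \left(\left(3 \cdot 1 - 2\right) - 3\right)^{2}} = \frac{6}{6 + \left(\left(3 - 2\right) - 3\right)^{2}} = \frac{6}{6 + \left(1 - 3\right)^{2}} = \frac{6}{6 + \left(-2\right)^{2}} = \frac{6}{6 + 4} = \frac{6}{10} = 6 \cdot \frac{1}{10} = \frac{3}{5} \approx 0.6$)
$T \left(-14\right) + C{\left(P{\left(-5 \right)} \right)} = \frac{3}{5} \left(-14\right) - 4 = - \frac{42}{5} - 4 = - \frac{62}{5}$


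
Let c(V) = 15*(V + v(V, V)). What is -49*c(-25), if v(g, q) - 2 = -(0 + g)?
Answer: -1470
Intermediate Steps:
v(g, q) = 2 - g (v(g, q) = 2 - (0 + g) = 2 - g)
c(V) = 30 (c(V) = 15*(V + (2 - V)) = 15*2 = 30)
-49*c(-25) = -49*30 = -1470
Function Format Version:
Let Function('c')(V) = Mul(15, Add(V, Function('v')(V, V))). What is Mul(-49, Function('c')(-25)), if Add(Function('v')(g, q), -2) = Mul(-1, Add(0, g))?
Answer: -1470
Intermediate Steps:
Function('v')(g, q) = Add(2, Mul(-1, g)) (Function('v')(g, q) = Add(2, Mul(-1, Add(0, g))) = Add(2, Mul(-1, g)))
Function('c')(V) = 30 (Function('c')(V) = Mul(15, Add(V, Add(2, Mul(-1, V)))) = Mul(15, 2) = 30)
Mul(-49, Function('c')(-25)) = Mul(-49, 30) = -1470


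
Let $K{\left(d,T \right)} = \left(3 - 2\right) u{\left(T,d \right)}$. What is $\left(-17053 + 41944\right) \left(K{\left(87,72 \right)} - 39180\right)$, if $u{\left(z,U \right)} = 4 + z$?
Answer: $-973337664$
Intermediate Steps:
$K{\left(d,T \right)} = 4 + T$ ($K{\left(d,T \right)} = \left(3 - 2\right) \left(4 + T\right) = 1 \left(4 + T\right) = 4 + T$)
$\left(-17053 + 41944\right) \left(K{\left(87,72 \right)} - 39180\right) = \left(-17053 + 41944\right) \left(\left(4 + 72\right) - 39180\right) = 24891 \left(76 - 39180\right) = 24891 \left(-39104\right) = -973337664$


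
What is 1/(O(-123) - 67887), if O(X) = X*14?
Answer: -1/69609 ≈ -1.4366e-5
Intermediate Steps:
O(X) = 14*X
1/(O(-123) - 67887) = 1/(14*(-123) - 67887) = 1/(-1722 - 67887) = 1/(-69609) = -1/69609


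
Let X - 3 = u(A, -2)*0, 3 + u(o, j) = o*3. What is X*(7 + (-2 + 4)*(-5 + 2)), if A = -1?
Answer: 3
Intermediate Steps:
u(o, j) = -3 + 3*o (u(o, j) = -3 + o*3 = -3 + 3*o)
X = 3 (X = 3 + (-3 + 3*(-1))*0 = 3 + (-3 - 3)*0 = 3 - 6*0 = 3 + 0 = 3)
X*(7 + (-2 + 4)*(-5 + 2)) = 3*(7 + (-2 + 4)*(-5 + 2)) = 3*(7 + 2*(-3)) = 3*(7 - 6) = 3*1 = 3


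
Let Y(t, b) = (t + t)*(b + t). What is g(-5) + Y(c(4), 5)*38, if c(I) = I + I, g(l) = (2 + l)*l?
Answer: 7919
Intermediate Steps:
g(l) = l*(2 + l)
c(I) = 2*I
Y(t, b) = 2*t*(b + t) (Y(t, b) = (2*t)*(b + t) = 2*t*(b + t))
g(-5) + Y(c(4), 5)*38 = -5*(2 - 5) + (2*(2*4)*(5 + 2*4))*38 = -5*(-3) + (2*8*(5 + 8))*38 = 15 + (2*8*13)*38 = 15 + 208*38 = 15 + 7904 = 7919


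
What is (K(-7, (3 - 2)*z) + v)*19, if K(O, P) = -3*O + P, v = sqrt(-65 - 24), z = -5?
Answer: 304 + 19*I*sqrt(89) ≈ 304.0 + 179.25*I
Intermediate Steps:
v = I*sqrt(89) (v = sqrt(-89) = I*sqrt(89) ≈ 9.434*I)
K(O, P) = P - 3*O
(K(-7, (3 - 2)*z) + v)*19 = (((3 - 2)*(-5) - 3*(-7)) + I*sqrt(89))*19 = ((1*(-5) + 21) + I*sqrt(89))*19 = ((-5 + 21) + I*sqrt(89))*19 = (16 + I*sqrt(89))*19 = 304 + 19*I*sqrt(89)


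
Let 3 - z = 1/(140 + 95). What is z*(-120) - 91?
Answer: -21173/47 ≈ -450.49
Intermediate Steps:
z = 704/235 (z = 3 - 1/(140 + 95) = 3 - 1/235 = 704/235 ≈ 2.9957)
z*(-120) - 91 = (704/235)*(-120) - 91 = -16896/47 - 91 = -21173/47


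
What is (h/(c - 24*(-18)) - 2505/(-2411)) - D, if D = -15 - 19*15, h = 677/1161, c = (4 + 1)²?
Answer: 385097071732/1279221147 ≈ 301.04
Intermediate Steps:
c = 25 (c = 5² = 25)
h = 677/1161 (h = 677*(1/1161) = 677/1161 ≈ 0.58312)
D = -300 (D = -15 - 285 = -300)
(h/(c - 24*(-18)) - 2505/(-2411)) - D = (677/(1161*(25 - 24*(-18))) - 2505/(-2411)) - 1*(-300) = (677/(1161*(25 + 432)) - 2505*(-1/2411)) + 300 = ((677/1161)/457 + 2505/2411) + 300 = ((677/1161)*(1/457) + 2505/2411) + 300 = (677/530577 + 2505/2411) + 300 = 1330727632/1279221147 + 300 = 385097071732/1279221147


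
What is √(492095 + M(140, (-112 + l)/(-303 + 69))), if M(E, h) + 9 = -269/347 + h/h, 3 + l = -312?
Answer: 8*√925806410/347 ≈ 701.49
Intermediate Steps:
l = -315 (l = -3 - 312 = -315)
M(E, h) = -3045/347 (M(E, h) = -9 + (-269/347 + h/h) = -9 + (-269*1/347 + 1) = -9 + (-269/347 + 1) = -9 + 78/347 = -3045/347)
√(492095 + M(140, (-112 + l)/(-303 + 69))) = √(492095 - 3045/347) = √(170753920/347) = 8*√925806410/347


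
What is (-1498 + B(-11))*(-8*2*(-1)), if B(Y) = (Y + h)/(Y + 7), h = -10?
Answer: -23884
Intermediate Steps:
B(Y) = (-10 + Y)/(7 + Y) (B(Y) = (Y - 10)/(Y + 7) = (-10 + Y)/(7 + Y))
(-1498 + B(-11))*(-8*2*(-1)) = (-1498 + (-10 - 11)/(7 - 11))*(-8*2*(-1)) = (-1498 - 21/(-4))*(-16*(-1)) = (-1498 - 1/4*(-21))*16 = (-1498 + 21/4)*16 = -5971/4*16 = -23884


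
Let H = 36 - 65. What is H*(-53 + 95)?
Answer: -1218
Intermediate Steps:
H = -29
H*(-53 + 95) = -29*(-53 + 95) = -29*42 = -1218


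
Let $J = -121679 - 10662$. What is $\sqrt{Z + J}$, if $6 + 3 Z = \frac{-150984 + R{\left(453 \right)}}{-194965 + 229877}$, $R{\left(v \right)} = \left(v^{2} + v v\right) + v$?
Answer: $\frac{i \sqrt{10081433912034}}{8728} \approx 363.79 i$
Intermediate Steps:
$R{\left(v \right)} = v + 2 v^{2}$ ($R{\left(v \right)} = \left(v^{2} + v^{2}\right) + v = 2 v^{2} + v = v + 2 v^{2}$)
$J = -132341$ ($J = -121679 - 10662 = -132341$)
$Z = \frac{16805}{34912}$ ($Z = -2 + \frac{\left(-150984 + 453 \left(1 + 2 \cdot 453\right)\right) \frac{1}{-194965 + 229877}}{3} = -2 + \frac{\left(-150984 + 453 \left(1 + 906\right)\right) \frac{1}{34912}}{3} = -2 + \frac{\left(-150984 + 453 \cdot 907\right) \frac{1}{34912}}{3} = -2 + \frac{\left(-150984 + 410871\right) \frac{1}{34912}}{3} = -2 + \frac{259887 \cdot \frac{1}{34912}}{3} = -2 + \frac{1}{3} \cdot \frac{259887}{34912} = -2 + \frac{86629}{34912} = \frac{16805}{34912} \approx 0.48135$)
$\sqrt{Z + J} = \sqrt{\frac{16805}{34912} - 132341} = \sqrt{- \frac{4620272187}{34912}} = \frac{i \sqrt{10081433912034}}{8728}$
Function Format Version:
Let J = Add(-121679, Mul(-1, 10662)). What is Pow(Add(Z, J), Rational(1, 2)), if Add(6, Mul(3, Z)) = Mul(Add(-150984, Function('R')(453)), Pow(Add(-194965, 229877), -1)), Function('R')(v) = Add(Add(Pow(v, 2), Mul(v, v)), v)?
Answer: Mul(Rational(1, 8728), I, Pow(10081433912034, Rational(1, 2))) ≈ Mul(363.79, I)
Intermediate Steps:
Function('R')(v) = Add(v, Mul(2, Pow(v, 2))) (Function('R')(v) = Add(Add(Pow(v, 2), Pow(v, 2)), v) = Add(Mul(2, Pow(v, 2)), v) = Add(v, Mul(2, Pow(v, 2))))
J = -132341 (J = Add(-121679, -10662) = -132341)
Z = Rational(16805, 34912) (Z = Add(-2, Mul(Rational(1, 3), Mul(Add(-150984, Mul(453, Add(1, Mul(2, 453)))), Pow(Add(-194965, 229877), -1)))) = Add(-2, Mul(Rational(1, 3), Mul(Add(-150984, Mul(453, Add(1, 906))), Pow(34912, -1)))) = Add(-2, Mul(Rational(1, 3), Mul(Add(-150984, Mul(453, 907)), Rational(1, 34912)))) = Add(-2, Mul(Rational(1, 3), Mul(Add(-150984, 410871), Rational(1, 34912)))) = Add(-2, Mul(Rational(1, 3), Mul(259887, Rational(1, 34912)))) = Add(-2, Mul(Rational(1, 3), Rational(259887, 34912))) = Add(-2, Rational(86629, 34912)) = Rational(16805, 34912) ≈ 0.48135)
Pow(Add(Z, J), Rational(1, 2)) = Pow(Add(Rational(16805, 34912), -132341), Rational(1, 2)) = Pow(Rational(-4620272187, 34912), Rational(1, 2)) = Mul(Rational(1, 8728), I, Pow(10081433912034, Rational(1, 2)))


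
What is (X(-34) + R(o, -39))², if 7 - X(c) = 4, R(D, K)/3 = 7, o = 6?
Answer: 576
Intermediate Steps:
R(D, K) = 21 (R(D, K) = 3*7 = 21)
X(c) = 3 (X(c) = 7 - 1*4 = 7 - 4 = 3)
(X(-34) + R(o, -39))² = (3 + 21)² = 24² = 576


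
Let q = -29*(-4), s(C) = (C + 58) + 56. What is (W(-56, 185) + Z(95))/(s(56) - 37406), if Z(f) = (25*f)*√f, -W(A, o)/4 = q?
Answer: 4/321 - 2375*√95/37236 ≈ -0.60921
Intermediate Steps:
s(C) = 114 + C (s(C) = (58 + C) + 56 = 114 + C)
q = 116
W(A, o) = -464 (W(A, o) = -4*116 = -464)
Z(f) = 25*f^(3/2)
(W(-56, 185) + Z(95))/(s(56) - 37406) = (-464 + 25*95^(3/2))/((114 + 56) - 37406) = (-464 + 25*(95*√95))/(170 - 37406) = (-464 + 2375*√95)/(-37236) = (-464 + 2375*√95)*(-1/37236) = 4/321 - 2375*√95/37236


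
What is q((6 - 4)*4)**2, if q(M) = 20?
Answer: 400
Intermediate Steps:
q((6 - 4)*4)**2 = 20**2 = 400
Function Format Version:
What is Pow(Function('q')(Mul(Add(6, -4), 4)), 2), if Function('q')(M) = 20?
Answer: 400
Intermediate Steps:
Pow(Function('q')(Mul(Add(6, -4), 4)), 2) = Pow(20, 2) = 400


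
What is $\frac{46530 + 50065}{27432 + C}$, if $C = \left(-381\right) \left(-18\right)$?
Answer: $\frac{19319}{6858} \approx 2.817$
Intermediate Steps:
$C = 6858$
$\frac{46530 + 50065}{27432 + C} = \frac{46530 + 50065}{27432 + 6858} = \frac{96595}{34290} = 96595 \cdot \frac{1}{34290} = \frac{19319}{6858}$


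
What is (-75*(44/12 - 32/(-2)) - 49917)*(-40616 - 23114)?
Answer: 3275212160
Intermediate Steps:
(-75*(44/12 - 32/(-2)) - 49917)*(-40616 - 23114) = (-75*(44*(1/12) - 32*(-½)) - 49917)*(-63730) = (-75*(11/3 + 16) - 49917)*(-63730) = (-75*59/3 - 49917)*(-63730) = (-1475 - 49917)*(-63730) = -51392*(-63730) = 3275212160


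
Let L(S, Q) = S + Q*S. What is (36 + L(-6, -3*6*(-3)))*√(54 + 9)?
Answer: -882*√7 ≈ -2333.6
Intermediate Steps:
(36 + L(-6, -3*6*(-3)))*√(54 + 9) = (36 - 6*(1 - 3*6*(-3)))*√(54 + 9) = (36 - 6*(1 - 18*(-3)))*√63 = (36 - 6*(1 + 54))*(3*√7) = (36 - 6*55)*(3*√7) = (36 - 330)*(3*√7) = -882*√7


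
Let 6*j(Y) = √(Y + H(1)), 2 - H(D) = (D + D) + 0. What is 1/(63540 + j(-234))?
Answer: 127080/8074663213 - I*√26/8074663213 ≈ 1.5738e-5 - 6.3148e-10*I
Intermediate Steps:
H(D) = 2 - 2*D (H(D) = 2 - ((D + D) + 0) = 2 - (2*D + 0) = 2 - 2*D)
j(Y) = √Y/6 (j(Y) = √(Y + (2 - 2*1))/6 = √(Y + (2 - 2))/6 = √(Y + 0)/6 = √Y/6)
1/(63540 + j(-234)) = 1/(63540 + √(-234)/6) = 1/(63540 + (3*I*√26)/6) = 1/(63540 + I*√26/2)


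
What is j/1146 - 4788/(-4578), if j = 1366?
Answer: 139769/62457 ≈ 2.2378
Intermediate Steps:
j/1146 - 4788/(-4578) = 1366/1146 - 4788/(-4578) = 1366*(1/1146) - 4788*(-1/4578) = 683/573 + 114/109 = 139769/62457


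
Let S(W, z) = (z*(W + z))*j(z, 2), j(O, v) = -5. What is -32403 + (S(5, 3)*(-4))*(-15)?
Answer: -39603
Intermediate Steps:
S(W, z) = -5*z*(W + z) (S(W, z) = (z*(W + z))*(-5) = -5*z*(W + z))
-32403 + (S(5, 3)*(-4))*(-15) = -32403 + (-5*3*(5 + 3)*(-4))*(-15) = -32403 + (-5*3*8*(-4))*(-15) = -32403 - 120*(-4)*(-15) = -32403 + 480*(-15) = -32403 - 7200 = -39603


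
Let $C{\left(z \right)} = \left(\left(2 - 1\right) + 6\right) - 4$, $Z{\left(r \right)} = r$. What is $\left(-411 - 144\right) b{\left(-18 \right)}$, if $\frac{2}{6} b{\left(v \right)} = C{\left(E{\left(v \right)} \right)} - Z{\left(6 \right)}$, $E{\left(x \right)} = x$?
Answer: $4995$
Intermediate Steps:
$C{\left(z \right)} = 3$ ($C{\left(z \right)} = \left(1 + 6\right) - 4 = 7 - 4 = 3$)
$b{\left(v \right)} = -9$ ($b{\left(v \right)} = 3 \left(3 - 6\right) = 3 \left(-3\right) = -9$)
$\left(-411 - 144\right) b{\left(-18 \right)} = \left(-411 - 144\right) \left(-9\right) = \left(-555\right) \left(-9\right) = 4995$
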